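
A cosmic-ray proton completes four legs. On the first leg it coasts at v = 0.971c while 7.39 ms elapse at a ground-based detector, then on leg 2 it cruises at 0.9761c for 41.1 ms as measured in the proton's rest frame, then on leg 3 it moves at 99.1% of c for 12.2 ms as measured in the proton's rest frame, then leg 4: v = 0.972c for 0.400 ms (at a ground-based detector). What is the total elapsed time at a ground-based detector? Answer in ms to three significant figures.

Leg 1: 7.39 ms is already measured at a ground-based detector.
Leg 2: γ = 1/√(1 − 0.9761²) = 1/√0.04723 = 4.601; Δt_2 = 4.601 × 41.1 = 189.1 ms.
Leg 3: β = 0.991; γ = 1/√(1 − 0.991²) = 1/√0.01792 = 7.470; Δt_3 = 7.470 × 12.2 = 91.14 ms.
Leg 4: 0.400 ms is already measured at a ground-based detector.
Total: 7.390 + 189.1 + 91.14 + 0.4000 ms.

Δt = 288 ms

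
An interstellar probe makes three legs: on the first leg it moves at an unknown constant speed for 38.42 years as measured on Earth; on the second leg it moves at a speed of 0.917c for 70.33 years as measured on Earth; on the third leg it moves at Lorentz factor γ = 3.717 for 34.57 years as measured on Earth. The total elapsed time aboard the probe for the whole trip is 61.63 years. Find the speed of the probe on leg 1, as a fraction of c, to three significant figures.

Leg 1: speed unknown; τ_1 = 38.42/γ_1.
Leg 2: γ = 1/√(1 − 0.917²) = 1/√0.1591 = 2.507; τ_2 = 70.33/2.507 = 28.05 years.
Leg 3: γ = 3.717; τ_3 = 34.57/3.717 = 9.301 years.
Total proper time: τ_1 + 28.05 + 9.301 = 61.63, so τ_1 = 61.63 − 37.35 = 24.28 years.
γ_1 = 38.42/24.28 = 1.583; β = √(1 − 1/γ²) = √0.6008.

β = 0.775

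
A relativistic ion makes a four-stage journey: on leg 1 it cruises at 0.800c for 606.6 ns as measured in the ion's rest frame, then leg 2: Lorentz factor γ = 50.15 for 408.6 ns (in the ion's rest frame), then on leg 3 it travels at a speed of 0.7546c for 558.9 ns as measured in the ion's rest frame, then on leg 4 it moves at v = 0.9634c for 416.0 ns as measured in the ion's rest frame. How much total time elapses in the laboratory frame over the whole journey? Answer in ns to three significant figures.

Δt = 2.39×10⁴ ns

Leg 1: γ = 1/√(1 − 0.800²) = 5/3 ≈ 1.667; Δt_1 = 1.667 × 606.6 = 1011 ns.
Leg 2: γ = 50.15; Δt_2 = 50.15 × 408.6 = 2.049×10⁴ ns.
Leg 3: γ = 1/√(1 − 0.7546²) = 1/√0.4306 = 1.524; Δt_3 = 1.524 × 558.9 = 851.7 ns.
Leg 4: γ = 1/√(1 − 0.9634²) = 1/√0.07186 = 3.730; Δt_4 = 3.730 × 416.0 = 1552 ns.
Total: 1011 + 2.049×10⁴ + 851.7 + 1552 ns.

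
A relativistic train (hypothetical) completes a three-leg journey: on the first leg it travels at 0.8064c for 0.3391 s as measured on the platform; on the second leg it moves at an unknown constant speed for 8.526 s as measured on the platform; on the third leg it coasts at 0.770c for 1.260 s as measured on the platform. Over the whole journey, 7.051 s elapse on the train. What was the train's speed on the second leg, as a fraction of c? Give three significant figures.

Leg 1: γ = 1/√(1 − 0.8064²) = 1/√0.3497 = 1.691; τ_1 = 0.3391/1.691 = 0.2005 s.
Leg 2: speed unknown; τ_2 = 8.526/γ_2.
Leg 3: γ = 1/√(1 − 0.770²) = 1/√0.4071 = 1.567; τ_3 = 1.260/1.567 = 0.8039 s.
Total proper time: 0.2005 + τ_2 + 0.8039 = 7.051, so τ_2 = 7.051 − 1.004 = 6.047 s.
γ_2 = 8.526/6.047 = 1.410; β = √(1 − 1/γ²) = √0.4971.

β = 0.705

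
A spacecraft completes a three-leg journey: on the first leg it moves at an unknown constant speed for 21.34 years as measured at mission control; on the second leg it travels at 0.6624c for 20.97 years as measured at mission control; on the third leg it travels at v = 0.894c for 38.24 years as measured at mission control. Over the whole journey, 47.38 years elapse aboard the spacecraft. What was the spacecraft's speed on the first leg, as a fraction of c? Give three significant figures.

β = 0.732

Leg 1: speed unknown; τ_1 = 21.34/γ_1.
Leg 2: γ = 1/√(1 − 0.6624²) = 1/√0.5612 = 1.335; τ_2 = 20.97/1.335 = 15.71 years.
Leg 3: γ = 1/√(1 − 0.894²) = 1/√0.2008 = 2.232; τ_3 = 38.24/2.232 = 17.13 years.
Total proper time: τ_1 + 15.71 + 17.13 = 47.38, so τ_1 = 47.38 − 32.84 = 14.54 years.
γ_1 = 21.34/14.54 = 1.468; β = √(1 − 1/γ²) = √0.5360.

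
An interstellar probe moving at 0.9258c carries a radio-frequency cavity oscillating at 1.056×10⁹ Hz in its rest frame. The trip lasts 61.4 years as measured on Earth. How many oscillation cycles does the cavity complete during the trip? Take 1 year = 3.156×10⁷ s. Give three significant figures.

γ = 1/√(1 − 0.9258²) = 1/√0.1429 = 2.645
The oscillator's own cycle count is N = f × τ where τ is the proper time aboard the probe. τ = Δt/γ = 61.4/2.645 = 23.21 years = 7.325×10⁸ s.
N = 1.056×10⁹ × 7.325×10⁸ = 7.735×10¹⁷.

N = 7.74×10¹⁷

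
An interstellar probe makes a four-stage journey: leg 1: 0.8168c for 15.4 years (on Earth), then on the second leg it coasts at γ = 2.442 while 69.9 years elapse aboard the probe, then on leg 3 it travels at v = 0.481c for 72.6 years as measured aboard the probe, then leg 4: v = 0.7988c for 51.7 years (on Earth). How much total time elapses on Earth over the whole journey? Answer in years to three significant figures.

Δt = 321 years

Leg 1: 15.4 years is already measured on Earth.
Leg 2: γ = 2.442; Δt_2 = 2.442 × 69.9 = 170.7 years.
Leg 3: γ = 1/√(1 − 0.481²) = 1/√0.7686 = 1.141; Δt_3 = 1.141 × 72.6 = 82.81 years.
Leg 4: 51.7 years is already measured on Earth.
Total: 15.40 + 170.7 + 82.81 + 51.70 years.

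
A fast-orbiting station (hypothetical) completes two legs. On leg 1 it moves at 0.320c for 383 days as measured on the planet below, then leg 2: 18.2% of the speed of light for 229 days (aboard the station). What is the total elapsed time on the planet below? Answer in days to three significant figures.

Δt = 616 days

Leg 1: 383 days is already measured on the planet below.
Leg 2: β = 0.182; γ = 1/√(1 − 0.182²) = 1/√0.9669 = 1.017; Δt_2 = 1.017 × 229 = 232.9 days.
Total: 383.0 + 232.9 days.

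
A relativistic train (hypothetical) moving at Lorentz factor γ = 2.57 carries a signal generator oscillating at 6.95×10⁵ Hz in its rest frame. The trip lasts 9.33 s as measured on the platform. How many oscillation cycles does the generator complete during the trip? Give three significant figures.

γ = 2.57
The oscillator's own cycle count is N = f × τ where τ is the proper time on the train. τ = Δt/γ = 9.33/2.570 = 3.630 s = 3.630×10⁰ s.
N = 6.95×10⁵ × 3.630×10⁰ = 2.523×10⁶.

N = 2.52×10⁶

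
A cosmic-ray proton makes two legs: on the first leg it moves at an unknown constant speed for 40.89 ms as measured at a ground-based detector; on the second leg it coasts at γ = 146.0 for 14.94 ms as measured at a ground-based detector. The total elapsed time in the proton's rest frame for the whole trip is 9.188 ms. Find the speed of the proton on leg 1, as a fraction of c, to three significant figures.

Leg 1: speed unknown; τ_1 = 40.89/γ_1.
Leg 2: γ = 146.0; τ_2 = 14.94/146.0 = 0.1023 ms.
Total proper time: τ_1 + 0.1023 = 9.188, so τ_1 = 9.188 − 0.1023 = 9.086 ms.
γ_1 = 40.89/9.086 = 4.500; β = √(1 − 1/γ²) = √0.9506.

β = 0.975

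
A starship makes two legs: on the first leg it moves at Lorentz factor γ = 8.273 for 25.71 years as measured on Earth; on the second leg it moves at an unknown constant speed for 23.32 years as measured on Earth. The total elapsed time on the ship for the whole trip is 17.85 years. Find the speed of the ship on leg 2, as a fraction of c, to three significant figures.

Leg 1: γ = 8.273; τ_1 = 25.71/8.273 = 3.108 years.
Leg 2: speed unknown; τ_2 = 23.32/γ_2.
Total proper time: 3.108 + τ_2 = 17.85, so τ_2 = 17.85 − 3.108 = 14.74 years.
γ_2 = 23.32/14.74 = 1.582; β = √(1 − 1/γ²) = √0.6004.

β = 0.775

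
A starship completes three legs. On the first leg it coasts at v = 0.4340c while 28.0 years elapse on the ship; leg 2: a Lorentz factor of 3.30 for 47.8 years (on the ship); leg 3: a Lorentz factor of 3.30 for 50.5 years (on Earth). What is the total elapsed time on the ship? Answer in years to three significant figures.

Leg 1: 28.0 years is already measured on the ship.
Leg 2: 47.8 years is already measured on the ship.
Leg 3: γ = 3.30; τ_3 = 50.5/3.300 = 15.30 years.
Total: 28.00 + 47.80 + 15.30 years.

τ = 91.1 years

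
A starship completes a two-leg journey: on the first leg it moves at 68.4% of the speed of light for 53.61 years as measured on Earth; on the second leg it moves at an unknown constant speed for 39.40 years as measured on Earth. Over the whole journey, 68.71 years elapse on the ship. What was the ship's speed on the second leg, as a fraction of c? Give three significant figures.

β = 0.660

Leg 1: β = 0.684; γ = 1/√(1 − 0.684²) = 1/√0.5321 = 1.371; τ_1 = 53.61/1.371 = 39.11 years.
Leg 2: speed unknown; τ_2 = 39.40/γ_2.
Total proper time: 39.11 + τ_2 = 68.71, so τ_2 = 68.71 − 39.11 = 29.60 years.
γ_2 = 39.40/29.60 = 1.331; β = √(1 − 1/γ²) = √0.4355.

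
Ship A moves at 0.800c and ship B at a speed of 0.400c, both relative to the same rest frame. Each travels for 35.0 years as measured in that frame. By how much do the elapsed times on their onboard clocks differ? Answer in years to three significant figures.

A: γ = 1/√(1 − 0.800²) = 5/3 ≈ 1.667; τ_A = 35.0/1.667 = 21.00 years.
B: γ = 1/√(1 − 0.400²) = 1/√0.8400 = 1.091; τ_B = 35.0/1.091 = 32.08 years.

|τ_A − τ_B| = 11.1 years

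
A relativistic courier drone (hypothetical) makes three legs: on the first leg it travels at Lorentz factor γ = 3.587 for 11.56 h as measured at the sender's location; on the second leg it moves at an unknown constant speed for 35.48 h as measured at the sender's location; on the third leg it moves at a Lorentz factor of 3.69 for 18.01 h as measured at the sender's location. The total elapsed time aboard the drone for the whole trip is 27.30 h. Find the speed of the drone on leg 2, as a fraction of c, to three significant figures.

β = 0.841

Leg 1: γ = 3.587; τ_1 = 11.56/3.587 = 3.223 h.
Leg 2: speed unknown; τ_2 = 35.48/γ_2.
Leg 3: γ = 3.69; τ_3 = 18.01/3.690 = 4.881 h.
Total proper time: 3.223 + τ_2 + 4.881 = 27.30, so τ_2 = 27.30 − 8.104 = 19.20 h.
γ_2 = 35.48/19.20 = 1.848; β = √(1 − 1/γ²) = √0.7073.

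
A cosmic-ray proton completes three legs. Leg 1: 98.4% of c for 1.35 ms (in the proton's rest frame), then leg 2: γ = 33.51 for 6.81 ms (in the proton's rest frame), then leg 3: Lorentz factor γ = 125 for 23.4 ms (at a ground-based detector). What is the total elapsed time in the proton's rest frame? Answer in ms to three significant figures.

Leg 1: 1.35 ms is already measured in the proton's rest frame.
Leg 2: 6.81 ms is already measured in the proton's rest frame.
Leg 3: γ = 125; τ_3 = 23.4/125.0 = 0.1872 ms.
Total: 1.350 + 6.810 + 0.1872 ms.

τ = 8.35 ms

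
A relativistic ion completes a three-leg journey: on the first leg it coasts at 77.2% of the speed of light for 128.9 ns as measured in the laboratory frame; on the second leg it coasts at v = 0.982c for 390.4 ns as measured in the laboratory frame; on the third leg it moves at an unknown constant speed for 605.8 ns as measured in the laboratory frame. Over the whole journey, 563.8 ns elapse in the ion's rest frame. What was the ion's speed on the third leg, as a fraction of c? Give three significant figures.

β = 0.739

Leg 1: β = 0.772; γ = 1/√(1 − 0.772²) = 1/√0.4040 = 1.573; τ_1 = 128.9/1.573 = 81.93 ns.
Leg 2: γ = 1/√(1 − 0.982²) = 1/√0.03568 = 5.294; τ_2 = 390.4/5.294 = 73.74 ns.
Leg 3: speed unknown; τ_3 = 605.8/γ_3.
Total proper time: 81.93 + 73.74 + τ_3 = 563.8, so τ_3 = 563.8 − 155.7 = 408.1 ns.
γ_3 = 605.8/408.1 = 1.484; β = √(1 − 1/γ²) = √0.5461.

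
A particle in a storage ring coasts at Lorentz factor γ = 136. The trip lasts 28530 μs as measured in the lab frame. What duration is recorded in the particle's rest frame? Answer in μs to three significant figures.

γ = 136
The interval measured in the lab frame is the dilated one; the clock in the particle's rest frame measures the proper time τ = Δt/γ = 28530/136.0 μs.

τ = 210 μs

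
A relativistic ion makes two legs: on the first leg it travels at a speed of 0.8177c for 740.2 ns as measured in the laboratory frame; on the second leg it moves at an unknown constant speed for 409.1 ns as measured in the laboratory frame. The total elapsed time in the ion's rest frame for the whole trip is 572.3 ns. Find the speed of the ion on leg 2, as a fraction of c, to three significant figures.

β = 0.934

Leg 1: γ = 1/√(1 − 0.8177²) = 1/√0.3314 = 1.737; τ_1 = 740.2/1.737 = 426.1 ns.
Leg 2: speed unknown; τ_2 = 409.1/γ_2.
Total proper time: 426.1 + τ_2 = 572.3, so τ_2 = 572.3 − 426.1 = 146.2 ns.
γ_2 = 409.1/146.2 = 2.798; β = √(1 − 1/γ²) = √0.8723.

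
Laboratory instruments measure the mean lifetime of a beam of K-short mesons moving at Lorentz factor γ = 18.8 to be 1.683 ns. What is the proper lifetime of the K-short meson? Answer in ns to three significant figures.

τ₀ = 0.0895 ns

γ = 18.8
The lab-frame lifetime is the dilated interval; the proper lifetime is τ₀ = Δt/γ = 1.683/18.80 ns.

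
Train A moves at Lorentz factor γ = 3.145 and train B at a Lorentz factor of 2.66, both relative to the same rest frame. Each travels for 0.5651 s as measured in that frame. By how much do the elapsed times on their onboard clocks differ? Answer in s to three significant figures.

A: γ = 3.145; τ_A = 0.5651/3.145 = 0.1797 s.
B: γ = 2.66; τ_B = 0.5651/2.660 = 0.2124 s.

|τ_A − τ_B| = 0.0328 s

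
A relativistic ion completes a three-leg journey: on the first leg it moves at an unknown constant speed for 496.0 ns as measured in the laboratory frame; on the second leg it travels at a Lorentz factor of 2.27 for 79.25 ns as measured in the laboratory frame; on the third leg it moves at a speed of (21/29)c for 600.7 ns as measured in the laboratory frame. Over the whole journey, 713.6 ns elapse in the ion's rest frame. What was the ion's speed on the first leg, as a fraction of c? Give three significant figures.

Leg 1: speed unknown; τ_1 = 496.0/γ_1.
Leg 2: γ = 2.27; τ_2 = 79.25/2.270 = 34.91 ns.
Leg 3: γ = 1/√(1 − (21/29)²) = 29/20 = 1.450; τ_3 = 600.7/1.450 = 414.3 ns.
Total proper time: τ_1 + 34.91 + 414.3 = 713.6, so τ_1 = 713.6 − 449.2 = 264.4 ns.
γ_1 = 496.0/264.4 = 1.876; β = √(1 − 1/γ²) = √0.7158.

β = 0.846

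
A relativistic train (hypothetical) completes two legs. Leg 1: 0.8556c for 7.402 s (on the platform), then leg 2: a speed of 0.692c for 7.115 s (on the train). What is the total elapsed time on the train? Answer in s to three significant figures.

τ = 10.9 s

Leg 1: γ = 1/√(1 − 0.8556²) = 1/√0.2679 = 1.932; τ_1 = 7.402/1.932 = 3.832 s.
Leg 2: 7.115 s is already measured on the train.
Total: 3.832 + 7.115 s.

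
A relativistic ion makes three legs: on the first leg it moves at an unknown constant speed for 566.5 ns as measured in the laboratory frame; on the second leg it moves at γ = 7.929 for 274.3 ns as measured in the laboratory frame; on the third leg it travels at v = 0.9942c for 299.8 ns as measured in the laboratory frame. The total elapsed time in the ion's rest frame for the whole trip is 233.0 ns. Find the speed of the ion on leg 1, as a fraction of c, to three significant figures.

β = 0.956

Leg 1: speed unknown; τ_1 = 566.5/γ_1.
Leg 2: γ = 7.929; τ_2 = 274.3/7.929 = 34.59 ns.
Leg 3: γ = 1/√(1 − 0.9942²) = 1/√0.01157 = 9.298; τ_3 = 299.8/9.298 = 32.24 ns.
Total proper time: τ_1 + 34.59 + 32.24 = 233.0, so τ_1 = 233.0 − 66.84 = 166.2 ns.
γ_1 = 566.5/166.2 = 3.409; β = √(1 − 1/γ²) = √0.9140.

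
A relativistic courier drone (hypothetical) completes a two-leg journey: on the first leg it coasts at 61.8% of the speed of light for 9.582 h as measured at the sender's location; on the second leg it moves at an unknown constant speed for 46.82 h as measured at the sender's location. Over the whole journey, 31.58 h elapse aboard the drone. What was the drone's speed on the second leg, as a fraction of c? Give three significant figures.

Leg 1: β = 0.618; γ = 1/√(1 − 0.618²) = 1/√0.6181 = 1.272; τ_1 = 9.582/1.272 = 7.533 h.
Leg 2: speed unknown; τ_2 = 46.82/γ_2.
Total proper time: 7.533 + τ_2 = 31.58, so τ_2 = 31.58 − 7.533 = 24.05 h.
γ_2 = 46.82/24.05 = 1.947; β = √(1 − 1/γ²) = √0.7362.

β = 0.858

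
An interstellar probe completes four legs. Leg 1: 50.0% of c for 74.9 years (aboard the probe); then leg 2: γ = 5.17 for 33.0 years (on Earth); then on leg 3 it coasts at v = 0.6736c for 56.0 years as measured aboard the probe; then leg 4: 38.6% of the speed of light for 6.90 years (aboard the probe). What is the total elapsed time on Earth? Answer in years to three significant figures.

Leg 1: β = 0.500; γ = 1/√(1 − 0.500²) = 1/√0.7500 = 1.155; Δt_1 = 1.155 × 74.9 = 86.49 years.
Leg 2: 33.0 years is already measured on Earth.
Leg 3: γ = 1/√(1 − 0.6736²) = 1/√0.5463 = 1.353; Δt_3 = 1.353 × 56.0 = 75.77 years.
Leg 4: β = 0.386; γ = 1/√(1 − 0.386²) = 1/√0.8510 = 1.084; Δt_4 = 1.084 × 6.90 = 7.480 years.
Total: 86.49 + 33.00 + 75.77 + 7.480 years.

Δt = 203 years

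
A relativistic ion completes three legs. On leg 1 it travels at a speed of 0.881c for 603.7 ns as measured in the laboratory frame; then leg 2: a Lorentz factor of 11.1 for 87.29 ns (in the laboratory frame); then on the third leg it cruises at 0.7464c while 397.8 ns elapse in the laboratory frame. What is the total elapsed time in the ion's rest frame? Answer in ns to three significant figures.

τ = 558 ns

Leg 1: γ = 1/√(1 − 0.881²) = 1/√0.2238 = 2.114; τ_1 = 603.7/2.114 = 285.6 ns.
Leg 2: γ = 11.1; τ_2 = 87.29/11.10 = 7.864 ns.
Leg 3: γ = 1/√(1 − 0.7464²) = 1/√0.4429 = 1.503; τ_3 = 397.8/1.503 = 264.7 ns.
Total: 285.6 + 7.864 + 264.7 ns.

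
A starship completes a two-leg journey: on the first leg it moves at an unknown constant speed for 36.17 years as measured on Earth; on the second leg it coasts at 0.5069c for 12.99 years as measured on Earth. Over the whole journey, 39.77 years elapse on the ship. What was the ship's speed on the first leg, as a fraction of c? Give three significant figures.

Leg 1: speed unknown; τ_1 = 36.17/γ_1.
Leg 2: γ = 1/√(1 − 0.5069²) = 1/√0.7431 = 1.160; τ_2 = 12.99/1.160 = 11.20 years.
Total proper time: τ_1 + 11.20 = 39.77, so τ_1 = 39.77 − 11.20 = 28.57 years.
γ_1 = 36.17/28.57 = 1.266; β = √(1 − 1/γ²) = √0.3760.

β = 0.613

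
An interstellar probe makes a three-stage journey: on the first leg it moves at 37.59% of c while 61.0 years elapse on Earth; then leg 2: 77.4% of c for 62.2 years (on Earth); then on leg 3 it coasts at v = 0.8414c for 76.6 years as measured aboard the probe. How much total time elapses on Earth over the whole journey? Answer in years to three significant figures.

Δt = 265 years

Leg 1: 61.0 years is already measured on Earth.
Leg 2: 62.2 years is already measured on Earth.
Leg 3: γ = 1/√(1 − 0.8414²) = 1/√0.2920 = 1.850; Δt_3 = 1.850 × 76.6 = 141.7 years.
Total: 61.00 + 62.20 + 141.7 years.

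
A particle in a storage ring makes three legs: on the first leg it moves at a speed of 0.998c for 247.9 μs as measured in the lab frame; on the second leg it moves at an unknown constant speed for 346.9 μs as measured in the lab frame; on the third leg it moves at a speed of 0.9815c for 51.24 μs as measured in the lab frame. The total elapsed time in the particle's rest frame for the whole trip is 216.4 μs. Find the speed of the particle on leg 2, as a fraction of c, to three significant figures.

Leg 1: γ = 1/√(1 − 0.998²) = 1/√0.003996 = 15.82; τ_1 = 247.9/15.82 = 15.67 μs.
Leg 2: speed unknown; τ_2 = 346.9/γ_2.
Leg 3: γ = 1/√(1 − 0.9815²) = 1/√0.03666 = 5.223; τ_3 = 51.24/5.223 = 9.811 μs.
Total proper time: 15.67 + τ_2 + 9.811 = 216.4, so τ_2 = 216.4 − 25.48 = 190.9 μs.
γ_2 = 346.9/190.9 = 1.817; β = √(1 − 1/γ²) = √0.6971.

β = 0.835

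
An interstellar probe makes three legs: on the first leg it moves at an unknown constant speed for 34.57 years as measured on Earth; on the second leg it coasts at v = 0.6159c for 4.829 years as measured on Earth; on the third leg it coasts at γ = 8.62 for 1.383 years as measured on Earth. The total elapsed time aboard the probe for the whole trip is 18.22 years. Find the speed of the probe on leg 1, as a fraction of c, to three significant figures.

Leg 1: speed unknown; τ_1 = 34.57/γ_1.
Leg 2: γ = 1/√(1 − 0.6159²) = 1/√0.6207 = 1.269; τ_2 = 4.829/1.269 = 3.804 years.
Leg 3: γ = 8.62; τ_3 = 1.383/8.620 = 0.1604 years.
Total proper time: τ_1 + 3.804 + 0.1604 = 18.22, so τ_1 = 18.22 − 3.965 = 14.26 years.
γ_1 = 34.57/14.26 = 2.425; β = √(1 − 1/γ²) = √0.8300.

β = 0.911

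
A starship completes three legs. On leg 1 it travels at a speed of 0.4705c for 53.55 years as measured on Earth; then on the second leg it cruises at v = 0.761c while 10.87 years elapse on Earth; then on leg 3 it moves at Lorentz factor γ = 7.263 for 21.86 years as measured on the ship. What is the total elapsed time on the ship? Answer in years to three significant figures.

Leg 1: γ = 1/√(1 − 0.4705²) = 1/√0.7786 = 1.133; τ_1 = 53.55/1.133 = 47.25 years.
Leg 2: γ = 1/√(1 − 0.761²) = 1/√0.4209 = 1.541; τ_2 = 10.87/1.541 = 7.052 years.
Leg 3: 21.86 years is already measured on the ship.
Total: 47.25 + 7.052 + 21.86 years.

τ = 76.2 years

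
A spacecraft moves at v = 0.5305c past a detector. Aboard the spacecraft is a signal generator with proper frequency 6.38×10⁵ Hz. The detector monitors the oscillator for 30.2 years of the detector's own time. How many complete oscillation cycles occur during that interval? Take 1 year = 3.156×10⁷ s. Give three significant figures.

N = 5.15×10¹⁴

γ = 1/√(1 − 0.5305²) = 1/√0.7186 = 1.180
During 30.2 years of lab time, the oscillator's proper time advances by τ = Δt/γ = 30.2/1.180 = 25.60 years = 8.079×10⁸ s.
N = f × τ = 6.38×10⁵ × 8.079×10⁸ = 5.155×10¹⁴.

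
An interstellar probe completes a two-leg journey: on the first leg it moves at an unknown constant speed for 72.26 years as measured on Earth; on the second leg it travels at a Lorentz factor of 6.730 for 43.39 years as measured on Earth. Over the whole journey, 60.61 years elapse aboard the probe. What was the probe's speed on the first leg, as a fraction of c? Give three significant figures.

β = 0.662

Leg 1: speed unknown; τ_1 = 72.26/γ_1.
Leg 2: γ = 6.730; τ_2 = 43.39/6.730 = 6.447 years.
Total proper time: τ_1 + 6.447 = 60.61, so τ_1 = 60.61 − 6.447 = 54.16 years.
γ_1 = 72.26/54.16 = 1.334; β = √(1 − 1/γ²) = √0.4382.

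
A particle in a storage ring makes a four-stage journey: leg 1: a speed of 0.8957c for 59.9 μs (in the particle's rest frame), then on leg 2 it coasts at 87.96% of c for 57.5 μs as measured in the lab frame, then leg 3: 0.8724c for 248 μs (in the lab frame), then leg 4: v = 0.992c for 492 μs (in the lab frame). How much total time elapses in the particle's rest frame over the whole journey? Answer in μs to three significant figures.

Leg 1: 59.9 μs is already measured in the particle's rest frame.
Leg 2: β = 0.8796; γ = 1/√(1 − 0.8796²) = 1/√0.2263 = 2.102; τ_2 = 57.5/2.102 = 27.35 μs.
Leg 3: γ = 1/√(1 − 0.8724²) = 1/√0.2389 = 2.046; τ_3 = 248/2.046 = 121.2 μs.
Leg 4: γ = 1/√(1 − 0.992²) = 1/√0.01594 = 7.922; τ_4 = 492/7.922 = 62.11 μs.
Total: 59.90 + 27.35 + 121.2 + 62.11 μs.

τ = 271 μs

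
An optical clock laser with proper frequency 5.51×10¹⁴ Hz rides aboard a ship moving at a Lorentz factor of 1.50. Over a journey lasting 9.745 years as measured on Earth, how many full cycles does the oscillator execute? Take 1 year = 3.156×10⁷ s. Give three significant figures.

N = 1.13×10²³

γ = 1.50
The oscillator's own cycle count is N = f × τ where τ is the proper time on the ship. τ = Δt/γ = 9.745/1.500 = 6.497 years = 2.050×10⁸ s.
N = 5.51×10¹⁴ × 2.050×10⁸ = 1.130×10²³.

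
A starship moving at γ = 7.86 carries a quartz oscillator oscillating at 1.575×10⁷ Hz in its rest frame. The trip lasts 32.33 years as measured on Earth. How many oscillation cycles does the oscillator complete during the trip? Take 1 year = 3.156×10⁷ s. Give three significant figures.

γ = 7.86
The oscillator's own cycle count is N = f × τ where τ is the proper time on the ship. τ = Δt/γ = 32.33/7.860 = 4.113 years = 1.298×10⁸ s.
N = 1.575×10⁷ × 1.298×10⁸ = 2.045×10¹⁵.

N = 2.04×10¹⁵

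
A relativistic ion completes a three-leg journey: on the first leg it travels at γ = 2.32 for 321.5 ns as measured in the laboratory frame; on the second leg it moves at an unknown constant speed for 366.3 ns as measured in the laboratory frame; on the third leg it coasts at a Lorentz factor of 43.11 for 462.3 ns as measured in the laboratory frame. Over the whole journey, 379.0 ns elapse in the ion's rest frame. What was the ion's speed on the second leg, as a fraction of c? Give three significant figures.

Leg 1: γ = 2.32; τ_1 = 321.5/2.320 = 138.6 ns.
Leg 2: speed unknown; τ_2 = 366.3/γ_2.
Leg 3: γ = 43.11; τ_3 = 462.3/43.11 = 10.72 ns.
Total proper time: 138.6 + τ_2 + 10.72 = 379.0, so τ_2 = 379.0 − 149.3 = 229.7 ns.
γ_2 = 366.3/229.7 = 1.595; β = √(1 − 1/γ²) = √0.6068.

β = 0.779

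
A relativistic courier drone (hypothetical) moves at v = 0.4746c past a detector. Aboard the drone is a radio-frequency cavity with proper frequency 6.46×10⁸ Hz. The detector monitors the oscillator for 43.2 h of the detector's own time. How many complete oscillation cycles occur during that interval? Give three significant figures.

N = 8.84×10¹³

γ = 1/√(1 − 0.4746²) = 1/√0.7748 = 1.136
During 43.2 h of lab time, the oscillator's proper time advances by τ = Δt/γ = 43.2/1.136 = 38.02 h = 1.369×10⁵ s.
N = f × τ = 6.46×10⁸ × 1.369×10⁵ = 8.843×10¹³.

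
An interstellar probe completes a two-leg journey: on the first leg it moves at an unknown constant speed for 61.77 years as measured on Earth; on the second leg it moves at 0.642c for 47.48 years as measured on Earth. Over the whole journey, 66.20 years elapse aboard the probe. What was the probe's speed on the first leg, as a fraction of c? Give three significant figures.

β = 0.876

Leg 1: speed unknown; τ_1 = 61.77/γ_1.
Leg 2: γ = 1/√(1 − 0.642²) = 1/√0.5878 = 1.304; τ_2 = 47.48/1.304 = 36.40 years.
Total proper time: τ_1 + 36.40 = 66.20, so τ_1 = 66.20 − 36.40 = 29.80 years.
γ_1 = 61.77/29.80 = 2.073; β = √(1 − 1/γ²) = √0.7673.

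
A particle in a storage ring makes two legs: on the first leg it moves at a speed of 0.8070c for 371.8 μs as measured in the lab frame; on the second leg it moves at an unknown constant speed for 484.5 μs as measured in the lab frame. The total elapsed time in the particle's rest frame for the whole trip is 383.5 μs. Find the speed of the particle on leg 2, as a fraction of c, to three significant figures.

Leg 1: γ = 1/√(1 − 0.8070²) = 1/√0.3488 = 1.693; τ_1 = 371.8/1.693 = 219.6 μs.
Leg 2: speed unknown; τ_2 = 484.5/γ_2.
Total proper time: 219.6 + τ_2 = 383.5, so τ_2 = 383.5 − 219.6 = 163.9 μs.
γ_2 = 484.5/163.9 = 2.955; β = √(1 − 1/γ²) = √0.8855.

β = 0.941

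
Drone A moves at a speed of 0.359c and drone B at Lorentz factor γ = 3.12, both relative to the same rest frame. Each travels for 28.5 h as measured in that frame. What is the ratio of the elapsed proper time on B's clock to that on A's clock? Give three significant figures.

A: γ = 1/√(1 − 0.359²) = 1/√0.8711 = 1.071. B: γ = 3.12.
τ_A/τ_B = γ_B/γ_A = 3.120/1.071 = 2.912, so τ_B/τ_A = 0.3434.

τ_B/τ_A = 0.343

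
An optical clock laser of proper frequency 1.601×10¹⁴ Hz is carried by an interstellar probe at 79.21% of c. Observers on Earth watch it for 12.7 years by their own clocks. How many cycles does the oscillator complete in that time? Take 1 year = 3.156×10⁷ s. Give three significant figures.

β = 0.7921; γ = 1/√(1 − 0.7921²) = 1/√0.3726 = 1.638
During 12.7 years of lab time, the oscillator's proper time advances by τ = Δt/γ = 12.7/1.638 = 7.752 years = 2.447×10⁸ s.
N = f × τ = 1.601×10¹⁴ × 2.447×10⁸ = 3.917×10²².

N = 3.92×10²²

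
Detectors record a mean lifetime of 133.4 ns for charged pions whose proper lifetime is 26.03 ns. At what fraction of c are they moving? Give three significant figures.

γ = Δt/τ₀ = 133.4/26.03 = 5.125
β = √(1 − 1/γ²) = √(1 − 0.03807) = √0.9619

v = 0.981c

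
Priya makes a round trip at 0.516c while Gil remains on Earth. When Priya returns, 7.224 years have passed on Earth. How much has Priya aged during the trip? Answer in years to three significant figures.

τ = 6.19 years

γ = 1/√(1 − 0.516²) = 1/√0.7337 = 1.167
Priya's clock measures proper time along the trip: τ = Δt/γ = 7.224/1.167 years.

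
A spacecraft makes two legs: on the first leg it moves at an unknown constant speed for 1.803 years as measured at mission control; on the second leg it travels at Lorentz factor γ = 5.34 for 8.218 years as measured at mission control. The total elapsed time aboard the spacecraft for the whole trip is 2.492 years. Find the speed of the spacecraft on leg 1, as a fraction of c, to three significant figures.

β = 0.849

Leg 1: speed unknown; τ_1 = 1.803/γ_1.
Leg 2: γ = 5.34; τ_2 = 8.218/5.340 = 1.539 years.
Total proper time: τ_1 + 1.539 = 2.492, so τ_1 = 2.492 − 1.539 = 0.9530 years.
γ_1 = 1.803/0.9530 = 1.892; β = √(1 − 1/γ²) = √0.7206.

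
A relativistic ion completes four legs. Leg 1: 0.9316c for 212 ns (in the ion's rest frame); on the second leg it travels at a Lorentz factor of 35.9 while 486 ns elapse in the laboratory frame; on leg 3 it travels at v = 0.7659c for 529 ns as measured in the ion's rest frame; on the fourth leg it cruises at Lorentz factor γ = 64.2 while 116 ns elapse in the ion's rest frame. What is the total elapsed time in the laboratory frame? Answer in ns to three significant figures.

Δt = 9340 ns

Leg 1: γ = 1/√(1 − 0.9316²) = 1/√0.1321 = 2.751; Δt_1 = 2.751 × 212 = 583.2 ns.
Leg 2: 486 ns is already measured in the laboratory frame.
Leg 3: γ = 1/√(1 − 0.7659²) = 1/√0.4134 = 1.555; Δt_3 = 1.555 × 529 = 822.8 ns.
Leg 4: γ = 64.2; Δt_4 = 64.20 × 116 = 7447 ns.
Total: 583.2 + 486.0 + 822.8 + 7447 ns.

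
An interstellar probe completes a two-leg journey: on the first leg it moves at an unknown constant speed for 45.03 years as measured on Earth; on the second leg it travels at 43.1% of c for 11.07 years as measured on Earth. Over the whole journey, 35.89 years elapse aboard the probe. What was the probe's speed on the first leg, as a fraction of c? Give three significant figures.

Leg 1: speed unknown; τ_1 = 45.03/γ_1.
Leg 2: β = 0.431; γ = 1/√(1 − 0.431²) = 1/√0.8142 = 1.108; τ_2 = 11.07/1.108 = 9.989 years.
Total proper time: τ_1 + 9.989 = 35.89, so τ_1 = 35.89 − 9.989 = 25.90 years.
γ_1 = 45.03/25.90 = 1.739; β = √(1 − 1/γ²) = √0.6692.

β = 0.818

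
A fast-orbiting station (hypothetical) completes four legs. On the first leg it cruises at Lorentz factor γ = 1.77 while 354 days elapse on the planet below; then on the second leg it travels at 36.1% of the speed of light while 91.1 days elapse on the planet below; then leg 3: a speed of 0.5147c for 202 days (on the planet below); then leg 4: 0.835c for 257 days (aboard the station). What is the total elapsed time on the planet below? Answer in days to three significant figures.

Δt = 1110 days

Leg 1: 354 days is already measured on the planet below.
Leg 2: 91.1 days is already measured on the planet below.
Leg 3: 202 days is already measured on the planet below.
Leg 4: γ = 1/√(1 − 0.835²) = 1/√0.3028 = 1.817; Δt_4 = 1.817 × 257 = 467.1 days.
Total: 354.0 + 91.10 + 202.0 + 467.1 days.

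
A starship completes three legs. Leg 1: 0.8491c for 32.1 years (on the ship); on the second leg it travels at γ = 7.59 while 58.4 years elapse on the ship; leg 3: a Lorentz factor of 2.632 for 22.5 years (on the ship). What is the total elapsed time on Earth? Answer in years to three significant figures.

Leg 1: γ = 1/√(1 − 0.8491²) = 1/√0.2790 = 1.893; Δt_1 = 1.893 × 32.1 = 60.77 years.
Leg 2: γ = 7.59; Δt_2 = 7.590 × 58.4 = 443.3 years.
Leg 3: γ = 2.632; Δt_3 = 2.632 × 22.5 = 59.22 years.
Total: 60.77 + 443.3 + 59.22 years.

Δt = 563 years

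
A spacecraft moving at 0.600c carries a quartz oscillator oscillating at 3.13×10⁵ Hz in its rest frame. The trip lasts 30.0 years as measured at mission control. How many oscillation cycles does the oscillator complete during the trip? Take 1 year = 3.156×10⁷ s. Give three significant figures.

N = 2.37×10¹⁴

γ = 1/√(1 − 0.600²) = 5/4 = 1.250
The oscillator's own cycle count is N = f × τ where τ is the proper time aboard the spacecraft. τ = Δt/γ = 30.0/1.250 = 24.00 years = 7.574×10⁸ s.
N = 3.13×10⁵ × 7.574×10⁸ = 2.371×10¹⁴.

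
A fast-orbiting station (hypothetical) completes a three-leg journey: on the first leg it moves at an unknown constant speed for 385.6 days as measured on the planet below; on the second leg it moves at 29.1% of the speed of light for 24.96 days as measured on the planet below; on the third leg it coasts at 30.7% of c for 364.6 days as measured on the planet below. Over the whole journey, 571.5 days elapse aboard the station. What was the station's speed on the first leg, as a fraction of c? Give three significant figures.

Leg 1: speed unknown; τ_1 = 385.6/γ_1.
Leg 2: β = 0.291; γ = 1/√(1 − 0.291²) = 1/√0.9153 = 1.045; τ_2 = 24.96/1.045 = 23.88 days.
Leg 3: β = 0.307; γ = 1/√(1 − 0.307²) = 1/√0.9058 = 1.051; τ_3 = 364.6/1.051 = 347.0 days.
Total proper time: τ_1 + 23.88 + 347.0 = 571.5, so τ_1 = 571.5 − 370.9 = 200.6 days.
γ_1 = 385.6/200.6 = 1.922; β = √(1 − 1/γ²) = √0.7293.

β = 0.854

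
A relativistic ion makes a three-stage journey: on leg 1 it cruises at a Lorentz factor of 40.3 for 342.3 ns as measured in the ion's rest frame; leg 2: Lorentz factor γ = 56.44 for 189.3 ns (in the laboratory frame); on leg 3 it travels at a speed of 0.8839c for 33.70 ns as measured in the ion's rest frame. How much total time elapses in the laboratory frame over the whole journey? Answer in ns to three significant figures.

Δt = 1.41×10⁴ ns

Leg 1: γ = 40.3; Δt_1 = 40.30 × 342.3 = 1.379×10⁴ ns.
Leg 2: 189.3 ns is already measured in the laboratory frame.
Leg 3: γ = 1/√(1 − 0.8839²) = 1/√0.2187 = 2.138; Δt_3 = 2.138 × 33.70 = 72.06 ns.
Total: 1.379×10⁴ + 189.3 + 72.06 ns.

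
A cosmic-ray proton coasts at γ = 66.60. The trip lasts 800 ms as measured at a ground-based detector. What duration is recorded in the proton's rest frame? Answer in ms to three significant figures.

τ = 12.0 ms

γ = 66.60
The interval measured at a ground-based detector is the dilated one; the clock in the proton's rest frame measures the proper time τ = Δt/γ = 800/66.60 ms.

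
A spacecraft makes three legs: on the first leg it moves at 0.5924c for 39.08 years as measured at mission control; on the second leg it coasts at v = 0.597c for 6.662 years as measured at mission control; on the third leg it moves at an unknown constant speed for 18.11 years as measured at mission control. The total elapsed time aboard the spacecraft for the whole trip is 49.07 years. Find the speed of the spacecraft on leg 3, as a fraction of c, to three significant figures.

Leg 1: γ = 1/√(1 − 0.5924²) = 1/√0.6491 = 1.241; τ_1 = 39.08/1.241 = 31.48 years.
Leg 2: γ = 1/√(1 − 0.597²) = 1/√0.6436 = 1.247; τ_2 = 6.662/1.247 = 5.345 years.
Leg 3: speed unknown; τ_3 = 18.11/γ_3.
Total proper time: 31.48 + 5.345 + τ_3 = 49.07, so τ_3 = 49.07 − 36.83 = 12.24 years.
γ_3 = 18.11/12.24 = 1.479; β = √(1 − 1/γ²) = √0.5431.

β = 0.737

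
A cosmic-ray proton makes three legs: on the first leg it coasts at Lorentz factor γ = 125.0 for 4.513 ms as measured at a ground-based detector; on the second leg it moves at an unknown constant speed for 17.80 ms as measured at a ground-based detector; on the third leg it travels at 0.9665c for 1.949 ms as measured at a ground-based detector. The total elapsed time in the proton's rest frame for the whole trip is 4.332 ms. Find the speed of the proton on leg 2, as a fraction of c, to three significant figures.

β = 0.977

Leg 1: γ = 125.0; τ_1 = 4.513/125.0 = 0.03610 ms.
Leg 2: speed unknown; τ_2 = 17.80/γ_2.
Leg 3: γ = 1/√(1 − 0.9665²) = 1/√0.06588 = 3.896; τ_3 = 1.949/3.896 = 0.5002 ms.
Total proper time: 0.03610 + τ_2 + 0.5002 = 4.332, so τ_2 = 4.332 − 0.5363 = 3.796 ms.
γ_2 = 17.80/3.796 = 4.690; β = √(1 − 1/γ²) = √0.9545.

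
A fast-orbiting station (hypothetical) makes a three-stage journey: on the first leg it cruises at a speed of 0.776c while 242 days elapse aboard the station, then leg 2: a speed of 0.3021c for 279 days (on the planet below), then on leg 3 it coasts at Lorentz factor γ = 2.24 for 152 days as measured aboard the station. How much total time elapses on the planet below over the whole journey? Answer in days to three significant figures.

Leg 1: γ = 1/√(1 − 0.776²) = 1/√0.3978 = 1.585; Δt_1 = 1.585 × 242 = 383.7 days.
Leg 2: 279 days is already measured on the planet below.
Leg 3: γ = 2.24; Δt_3 = 2.240 × 152 = 340.5 days.
Total: 383.7 + 279.0 + 340.5 days.

Δt = 1000 days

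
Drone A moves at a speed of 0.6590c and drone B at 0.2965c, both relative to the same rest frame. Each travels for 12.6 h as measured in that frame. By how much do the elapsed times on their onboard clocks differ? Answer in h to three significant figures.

|τ_A − τ_B| = 2.56 h

A: γ = 1/√(1 − 0.6590²) = 1/√0.5657 = 1.330; τ_A = 12.6/1.330 = 9.477 h.
B: γ = 1/√(1 − 0.2965²) = 1/√0.9121 = 1.047; τ_B = 12.6/1.047 = 12.03 h.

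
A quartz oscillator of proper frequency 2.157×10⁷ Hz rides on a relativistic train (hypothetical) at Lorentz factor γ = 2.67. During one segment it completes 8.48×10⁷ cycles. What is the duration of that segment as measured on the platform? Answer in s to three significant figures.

γ = 2.67
Proper time for N cycles: τ = N/f = 8.48×10⁷/(2.157×10⁷) = 3.931×10⁰ s = 3.931 s.
Lab-frame duration Δt = γτ = 2.670 × 3.931 = 10.50 s.

Δt = 10.5 s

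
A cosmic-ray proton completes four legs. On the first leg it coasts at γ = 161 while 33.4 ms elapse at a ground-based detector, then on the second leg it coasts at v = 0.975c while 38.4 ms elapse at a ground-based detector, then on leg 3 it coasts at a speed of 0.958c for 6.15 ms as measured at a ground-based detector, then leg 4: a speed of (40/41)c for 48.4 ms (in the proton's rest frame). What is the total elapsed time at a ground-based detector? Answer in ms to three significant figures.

Leg 1: 33.4 ms is already measured at a ground-based detector.
Leg 2: 38.4 ms is already measured at a ground-based detector.
Leg 3: 6.15 ms is already measured at a ground-based detector.
Leg 4: γ = 1/√(1 − (40/41)²) = 41/9 ≈ 4.556; Δt_4 = 4.556 × 48.4 = 220.5 ms.
Total: 33.40 + 38.40 + 6.150 + 220.5 ms.

Δt = 298 ms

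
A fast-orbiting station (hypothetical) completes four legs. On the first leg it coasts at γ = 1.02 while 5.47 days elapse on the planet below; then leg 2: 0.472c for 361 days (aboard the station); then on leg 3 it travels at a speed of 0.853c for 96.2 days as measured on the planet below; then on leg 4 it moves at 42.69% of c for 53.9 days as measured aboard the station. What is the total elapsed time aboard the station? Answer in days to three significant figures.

τ = 470 days

Leg 1: γ = 1.02; τ_1 = 5.47/1.020 = 5.363 days.
Leg 2: 361 days is already measured aboard the station.
Leg 3: γ = 1/√(1 − 0.853²) = 1/√0.2724 = 1.916; τ_3 = 96.2/1.916 = 50.21 days.
Leg 4: 53.9 days is already measured aboard the station.
Total: 5.363 + 361.0 + 50.21 + 53.90 days.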